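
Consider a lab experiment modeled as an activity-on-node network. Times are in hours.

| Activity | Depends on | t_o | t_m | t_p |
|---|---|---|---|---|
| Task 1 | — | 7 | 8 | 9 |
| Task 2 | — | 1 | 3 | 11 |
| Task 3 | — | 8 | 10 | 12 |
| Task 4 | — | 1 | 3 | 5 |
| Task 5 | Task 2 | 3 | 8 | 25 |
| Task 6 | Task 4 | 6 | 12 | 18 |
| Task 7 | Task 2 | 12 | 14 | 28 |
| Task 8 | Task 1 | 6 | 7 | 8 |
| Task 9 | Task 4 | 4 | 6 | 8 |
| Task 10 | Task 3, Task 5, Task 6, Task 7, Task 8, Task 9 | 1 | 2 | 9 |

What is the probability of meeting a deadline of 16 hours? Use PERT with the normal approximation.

te_Task 1 = (7 + 4·8 + 9)/6 = 48/6 = 8; σ²_Task 1 = ((9−7)/6)² = 0.111
te_Task 2 = (1 + 4·3 + 11)/6 = 24/6 = 4; σ²_Task 2 = ((11−1)/6)² = 2.778
te_Task 3 = (8 + 4·10 + 12)/6 = 60/6 = 10; σ²_Task 3 = ((12−8)/6)² = 0.444
te_Task 4 = (1 + 4·3 + 5)/6 = 18/6 = 3; σ²_Task 4 = ((5−1)/6)² = 0.444
te_Task 5 = (3 + 4·8 + 25)/6 = 60/6 = 10; σ²_Task 5 = ((25−3)/6)² = 13.444
te_Task 6 = (6 + 4·12 + 18)/6 = 72/6 = 12; σ²_Task 6 = ((18−6)/6)² = 4.000
te_Task 7 = (12 + 4·14 + 28)/6 = 96/6 = 16; σ²_Task 7 = ((28−12)/6)² = 7.111
te_Task 8 = (6 + 4·7 + 8)/6 = 42/6 = 7; σ²_Task 8 = ((8−6)/6)² = 0.111
te_Task 9 = (4 + 4·6 + 8)/6 = 36/6 = 6; σ²_Task 9 = ((8−4)/6)² = 0.444
te_Task 10 = (1 + 4·2 + 9)/6 = 18/6 = 3; σ²_Task 10 = ((9−1)/6)² = 1.778

Forward pass:
ES_Task 1 = 0; EF_Task 1 = 8
ES_Task 2 = 0; EF_Task 2 = 4
ES_Task 3 = 0; EF_Task 3 = 10
ES_Task 4 = 0; EF_Task 4 = 3
ES_Task 5 = 4; EF_Task 5 = 4+10 = 14
ES_Task 6 = 3; EF_Task 6 = 3+12 = 15
ES_Task 7 = 4; EF_Task 7 = 4+16 = 20
ES_Task 8 = 8; EF_Task 8 = 8+7 = 15
ES_Task 9 = 3; EF_Task 9 = 3+6 = 9
ES_Task 10 = max(EF_Task 3=10, EF_Task 5=14, EF_Task 6=15, EF_Task 7=20, EF_Task 8=15, EF_Task 9=9) = 20; EF_Task 10 = 20+3 = 23
Expected project duration μ = 23 hours. Critical path: Task 2 → Task 7 → Task 10.

Variance along critical path = 2.778 + 7.111 + 1.778 = 11.667; σ = √11.667 = 3.416 hours.
Z = (16 − 23) / 3.416 = -2.049
P(T ≤ 16) = Φ(-2.049) ≈ 0.020

0.020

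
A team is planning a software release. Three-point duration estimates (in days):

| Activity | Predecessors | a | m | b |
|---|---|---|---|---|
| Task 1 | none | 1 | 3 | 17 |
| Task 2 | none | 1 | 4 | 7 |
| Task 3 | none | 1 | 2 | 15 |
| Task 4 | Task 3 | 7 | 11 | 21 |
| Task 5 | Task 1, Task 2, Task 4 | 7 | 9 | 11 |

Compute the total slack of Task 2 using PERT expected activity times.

te_Task 1 = (1 + 4·3 + 17)/6 = 30/6 = 5
te_Task 2 = (1 + 4·4 + 7)/6 = 24/6 = 4
te_Task 3 = (1 + 4·2 + 15)/6 = 24/6 = 4
te_Task 4 = (7 + 4·11 + 21)/6 = 72/6 = 12
te_Task 5 = (7 + 4·9 + 11)/6 = 54/6 = 9

Forward pass:
ES_Task 1 = 0; EF_Task 1 = 5
ES_Task 2 = 0; EF_Task 2 = 4
ES_Task 3 = 0; EF_Task 3 = 4
ES_Task 4 = 4; EF_Task 4 = 4+12 = 16
ES_Task 5 = max(EF_Task 1=5, EF_Task 2=4, EF_Task 4=16) = 16; EF_Task 5 = 16+9 = 25
Expected project duration μ = 25 days. Critical path: Task 3 → Task 4 → Task 5.

Backward pass:
LF_Task 5 = 25; LS_Task 5 = 25−9 = 16
LF_Task 4 = LS_Task 5 = 16; LS_Task 4 = 16−12 = 4
LF_Task 3 = LS_Task 4 = 4; LS_Task 3 = 4−4 = 0
LF_Task 2 = LS_Task 5 = 16; LS_Task 2 = 16−4 = 12
LF_Task 1 = LS_Task 5 = 16; LS_Task 1 = 16−5 = 11
Slack_Task 2 = LS_Task 2 − ES_Task 2 = 12 − 0 = 12

12 days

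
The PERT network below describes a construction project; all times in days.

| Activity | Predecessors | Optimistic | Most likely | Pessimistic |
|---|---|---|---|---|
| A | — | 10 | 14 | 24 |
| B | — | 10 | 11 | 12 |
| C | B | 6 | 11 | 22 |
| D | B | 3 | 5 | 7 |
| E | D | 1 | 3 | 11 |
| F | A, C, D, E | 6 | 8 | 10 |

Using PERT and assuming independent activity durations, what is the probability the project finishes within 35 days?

te_A = (10 + 4·14 + 24)/6 = 90/6 = 15; σ²_A = ((24−10)/6)² = 5.444
te_B = (10 + 4·11 + 12)/6 = 66/6 = 11; σ²_B = ((12−10)/6)² = 0.111
te_C = (6 + 4·11 + 22)/6 = 72/6 = 12; σ²_C = ((22−6)/6)² = 7.111
te_D = (3 + 4·5 + 7)/6 = 30/6 = 5; σ²_D = ((7−3)/6)² = 0.444
te_E = (1 + 4·3 + 11)/6 = 24/6 = 4; σ²_E = ((11−1)/6)² = 2.778
te_F = (6 + 4·8 + 10)/6 = 48/6 = 8; σ²_F = ((10−6)/6)² = 0.444

Forward pass:
ES_A = 0; EF_A = 15
ES_B = 0; EF_B = 11
ES_C = 11; EF_C = 11+12 = 23
ES_D = 11; EF_D = 11+5 = 16
ES_E = 16; EF_E = 16+4 = 20
ES_F = max(EF_A=15, EF_C=23, EF_D=16, EF_E=20) = 23; EF_F = 23+8 = 31
Expected project duration μ = 31 days. Critical path: B → C → F.

Variance along critical path = 0.111 + 7.111 + 0.444 = 7.667; σ = √7.667 = 2.769 days.
Z = (35 − 31) / 2.769 = 1.445
P(T ≤ 35) = Φ(1.445) ≈ 0.926

0.926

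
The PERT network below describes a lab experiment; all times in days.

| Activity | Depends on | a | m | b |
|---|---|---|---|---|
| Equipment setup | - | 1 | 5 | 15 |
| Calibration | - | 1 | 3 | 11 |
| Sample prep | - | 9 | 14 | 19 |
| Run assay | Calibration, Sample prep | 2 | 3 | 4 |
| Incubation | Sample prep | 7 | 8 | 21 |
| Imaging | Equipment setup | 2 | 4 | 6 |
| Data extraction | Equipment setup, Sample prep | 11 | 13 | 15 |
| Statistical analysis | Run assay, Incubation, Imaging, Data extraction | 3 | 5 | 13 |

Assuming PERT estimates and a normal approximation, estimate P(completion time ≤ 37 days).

0.949

te_Equipment setup = (1 + 4·5 + 15)/6 = 36/6 = 6; σ²_Equipment setup = ((15−1)/6)² = 5.444
te_Calibration = (1 + 4·3 + 11)/6 = 24/6 = 4; σ²_Calibration = ((11−1)/6)² = 2.778
te_Sample prep = (9 + 4·14 + 19)/6 = 84/6 = 14; σ²_Sample prep = ((19−9)/6)² = 2.778
te_Run assay = (2 + 4·3 + 4)/6 = 18/6 = 3; σ²_Run assay = ((4−2)/6)² = 0.111
te_Incubation = (7 + 4·8 + 21)/6 = 60/6 = 10; σ²_Incubation = ((21−7)/6)² = 5.444
te_Imaging = (2 + 4·4 + 6)/6 = 24/6 = 4; σ²_Imaging = ((6−2)/6)² = 0.444
te_Data extraction = (11 + 4·13 + 15)/6 = 78/6 = 13; σ²_Data extraction = ((15−11)/6)² = 0.444
te_Statistical analysis = (3 + 4·5 + 13)/6 = 36/6 = 6; σ²_Statistical analysis = ((13−3)/6)² = 2.778

Forward pass:
ES_Equipment setup = 0; EF_Equipment setup = 6
ES_Calibration = 0; EF_Calibration = 4
ES_Sample prep = 0; EF_Sample prep = 14
ES_Run assay = max(EF_Calibration=4, EF_Sample prep=14) = 14; EF_Run assay = 14+3 = 17
ES_Incubation = 14; EF_Incubation = 14+10 = 24
ES_Imaging = 6; EF_Imaging = 6+4 = 10
ES_Data extraction = max(EF_Equipment setup=6, EF_Sample prep=14) = 14; EF_Data extraction = 14+13 = 27
ES_Statistical analysis = max(EF_Run assay=17, EF_Incubation=24, EF_Imaging=10, EF_Data extraction=27) = 27; EF_Statistical analysis = 27+6 = 33
Expected project duration μ = 33 days. Critical path: Sample prep → Data extraction → Statistical analysis.

Variance along critical path = 2.778 + 0.444 + 2.778 = 6.000; σ = √6.000 = 2.449 days.
Z = (37 − 33) / 2.449 = 1.633
P(T ≤ 37) = Φ(1.633) ≈ 0.949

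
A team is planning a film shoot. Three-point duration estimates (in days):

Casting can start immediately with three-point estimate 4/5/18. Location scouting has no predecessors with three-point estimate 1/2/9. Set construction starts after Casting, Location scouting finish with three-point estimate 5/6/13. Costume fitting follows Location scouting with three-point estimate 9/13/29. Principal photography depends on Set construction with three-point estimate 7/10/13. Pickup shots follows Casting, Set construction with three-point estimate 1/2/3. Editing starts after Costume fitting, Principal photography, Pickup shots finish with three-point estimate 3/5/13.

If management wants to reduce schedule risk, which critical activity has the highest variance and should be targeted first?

Casting

te_Casting = (4 + 4·5 + 18)/6 = 42/6 = 7; σ²_Casting = ((18−4)/6)² = 5.444
te_Location scouting = (1 + 4·2 + 9)/6 = 18/6 = 3; σ²_Location scouting = ((9−1)/6)² = 1.778
te_Set construction = (5 + 4·6 + 13)/6 = 42/6 = 7; σ²_Set construction = ((13−5)/6)² = 1.778
te_Costume fitting = (9 + 4·13 + 29)/6 = 90/6 = 15; σ²_Costume fitting = ((29−9)/6)² = 11.111
te_Principal photography = (7 + 4·10 + 13)/6 = 60/6 = 10; σ²_Principal photography = ((13−7)/6)² = 1.000
te_Pickup shots = (1 + 4·2 + 3)/6 = 12/6 = 2; σ²_Pickup shots = ((3−1)/6)² = 0.111
te_Editing = (3 + 4·5 + 13)/6 = 36/6 = 6; σ²_Editing = ((13−3)/6)² = 2.778

Forward pass:
ES_Casting = 0; EF_Casting = 7
ES_Location scouting = 0; EF_Location scouting = 3
ES_Set construction = max(EF_Casting=7, EF_Location scouting=3) = 7; EF_Set construction = 7+7 = 14
ES_Costume fitting = 3; EF_Costume fitting = 3+15 = 18
ES_Principal photography = 14; EF_Principal photography = 14+10 = 24
ES_Pickup shots = max(EF_Casting=7, EF_Set construction=14) = 14; EF_Pickup shots = 14+2 = 16
ES_Editing = max(EF_Costume fitting=18, EF_Principal photography=24, EF_Pickup shots=16) = 24; EF_Editing = 24+6 = 30
Expected project duration μ = 30 days. Critical path: Casting → Set construction → Principal photography → Editing.

Variances on critical path: σ²_Casting=5.444, σ²_Set construction=1.778, σ²_Principal photography=1.000, σ²_Editing=2.778.
Largest is σ²_Casting = 5.444.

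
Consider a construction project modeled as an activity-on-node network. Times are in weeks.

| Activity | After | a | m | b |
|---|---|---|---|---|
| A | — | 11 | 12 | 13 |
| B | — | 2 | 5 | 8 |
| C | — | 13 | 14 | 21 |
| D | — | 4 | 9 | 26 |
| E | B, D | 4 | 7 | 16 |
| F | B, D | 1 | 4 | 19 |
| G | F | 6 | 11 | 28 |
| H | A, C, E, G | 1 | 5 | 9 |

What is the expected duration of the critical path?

te_A = (11 + 4·12 + 13)/6 = 72/6 = 12
te_B = (2 + 4·5 + 8)/6 = 30/6 = 5
te_C = (13 + 4·14 + 21)/6 = 90/6 = 15
te_D = (4 + 4·9 + 26)/6 = 66/6 = 11
te_E = (4 + 4·7 + 16)/6 = 48/6 = 8
te_F = (1 + 4·4 + 19)/6 = 36/6 = 6
te_G = (6 + 4·11 + 28)/6 = 78/6 = 13
te_H = (1 + 4·5 + 9)/6 = 30/6 = 5

Forward pass:
ES_A = 0; EF_A = 12
ES_B = 0; EF_B = 5
ES_C = 0; EF_C = 15
ES_D = 0; EF_D = 11
ES_E = max(EF_B=5, EF_D=11) = 11; EF_E = 11+8 = 19
ES_F = max(EF_B=5, EF_D=11) = 11; EF_F = 11+6 = 17
ES_G = 17; EF_G = 17+13 = 30
ES_H = max(EF_A=12, EF_C=15, EF_E=19, EF_G=30) = 30; EF_H = 30+5 = 35
Expected project duration μ = 35 weeks. Critical path: D → F → G → H.

35 weeks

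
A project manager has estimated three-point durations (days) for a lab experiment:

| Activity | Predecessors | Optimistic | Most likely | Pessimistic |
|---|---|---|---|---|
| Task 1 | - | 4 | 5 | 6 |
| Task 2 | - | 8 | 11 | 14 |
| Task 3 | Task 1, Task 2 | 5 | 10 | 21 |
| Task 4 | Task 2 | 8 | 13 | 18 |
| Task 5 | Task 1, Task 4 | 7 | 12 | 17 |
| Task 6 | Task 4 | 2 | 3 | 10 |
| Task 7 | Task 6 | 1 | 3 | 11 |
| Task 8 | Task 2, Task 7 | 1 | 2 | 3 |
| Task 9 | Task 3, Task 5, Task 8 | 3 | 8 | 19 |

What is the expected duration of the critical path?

45 days

te_Task 1 = (4 + 4·5 + 6)/6 = 30/6 = 5
te_Task 2 = (8 + 4·11 + 14)/6 = 66/6 = 11
te_Task 3 = (5 + 4·10 + 21)/6 = 66/6 = 11
te_Task 4 = (8 + 4·13 + 18)/6 = 78/6 = 13
te_Task 5 = (7 + 4·12 + 17)/6 = 72/6 = 12
te_Task 6 = (2 + 4·3 + 10)/6 = 24/6 = 4
te_Task 7 = (1 + 4·3 + 11)/6 = 24/6 = 4
te_Task 8 = (1 + 4·2 + 3)/6 = 12/6 = 2
te_Task 9 = (3 + 4·8 + 19)/6 = 54/6 = 9

Forward pass:
ES_Task 1 = 0; EF_Task 1 = 5
ES_Task 2 = 0; EF_Task 2 = 11
ES_Task 3 = max(EF_Task 1=5, EF_Task 2=11) = 11; EF_Task 3 = 11+11 = 22
ES_Task 4 = 11; EF_Task 4 = 11+13 = 24
ES_Task 5 = max(EF_Task 1=5, EF_Task 4=24) = 24; EF_Task 5 = 24+12 = 36
ES_Task 6 = 24; EF_Task 6 = 24+4 = 28
ES_Task 7 = 28; EF_Task 7 = 28+4 = 32
ES_Task 8 = max(EF_Task 2=11, EF_Task 7=32) = 32; EF_Task 8 = 32+2 = 34
ES_Task 9 = max(EF_Task 3=22, EF_Task 5=36, EF_Task 8=34) = 36; EF_Task 9 = 36+9 = 45
Expected project duration μ = 45 days. Critical path: Task 2 → Task 4 → Task 5 → Task 9.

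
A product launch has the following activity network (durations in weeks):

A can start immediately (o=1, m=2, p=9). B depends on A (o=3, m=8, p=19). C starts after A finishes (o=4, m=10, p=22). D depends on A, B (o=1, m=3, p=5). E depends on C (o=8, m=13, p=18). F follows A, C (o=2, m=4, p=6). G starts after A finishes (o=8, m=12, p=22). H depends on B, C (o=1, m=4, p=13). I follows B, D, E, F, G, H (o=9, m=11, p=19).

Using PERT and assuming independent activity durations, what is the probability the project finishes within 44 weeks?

te_A = (1 + 4·2 + 9)/6 = 18/6 = 3; σ²_A = ((9−1)/6)² = 1.778
te_B = (3 + 4·8 + 19)/6 = 54/6 = 9; σ²_B = ((19−3)/6)² = 7.111
te_C = (4 + 4·10 + 22)/6 = 66/6 = 11; σ²_C = ((22−4)/6)² = 9.000
te_D = (1 + 4·3 + 5)/6 = 18/6 = 3; σ²_D = ((5−1)/6)² = 0.444
te_E = (8 + 4·13 + 18)/6 = 78/6 = 13; σ²_E = ((18−8)/6)² = 2.778
te_F = (2 + 4·4 + 6)/6 = 24/6 = 4; σ²_F = ((6−2)/6)² = 0.444
te_G = (8 + 4·12 + 22)/6 = 78/6 = 13; σ²_G = ((22−8)/6)² = 5.444
te_H = (1 + 4·4 + 13)/6 = 30/6 = 5; σ²_H = ((13−1)/6)² = 4.000
te_I = (9 + 4·11 + 19)/6 = 72/6 = 12; σ²_I = ((19−9)/6)² = 2.778

Forward pass:
ES_A = 0; EF_A = 3
ES_B = 3; EF_B = 3+9 = 12
ES_C = 3; EF_C = 3+11 = 14
ES_D = max(EF_A=3, EF_B=12) = 12; EF_D = 12+3 = 15
ES_E = 14; EF_E = 14+13 = 27
ES_F = max(EF_A=3, EF_C=14) = 14; EF_F = 14+4 = 18
ES_G = 3; EF_G = 3+13 = 16
ES_H = max(EF_B=12, EF_C=14) = 14; EF_H = 14+5 = 19
ES_I = max(EF_B=12, EF_D=15, EF_E=27, EF_F=18, EF_G=16, EF_H=19) = 27; EF_I = 27+12 = 39
Expected project duration μ = 39 weeks. Critical path: A → C → E → I.

Variance along critical path = 1.778 + 9.000 + 2.778 + 2.778 = 16.333; σ = √16.333 = 4.041 weeks.
Z = (44 − 39) / 4.041 = 1.237
P(T ≤ 44) = Φ(1.237) ≈ 0.892

0.892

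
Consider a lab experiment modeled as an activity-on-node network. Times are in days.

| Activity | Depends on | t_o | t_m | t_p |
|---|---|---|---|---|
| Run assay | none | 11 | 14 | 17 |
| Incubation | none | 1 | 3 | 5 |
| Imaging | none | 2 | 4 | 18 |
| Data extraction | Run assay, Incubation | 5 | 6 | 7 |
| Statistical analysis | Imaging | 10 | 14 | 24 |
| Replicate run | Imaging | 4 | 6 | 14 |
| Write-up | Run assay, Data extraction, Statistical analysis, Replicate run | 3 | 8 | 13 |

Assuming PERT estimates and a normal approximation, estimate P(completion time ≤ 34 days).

0.899

te_Run assay = (11 + 4·14 + 17)/6 = 84/6 = 14; σ²_Run assay = ((17−11)/6)² = 1.000
te_Incubation = (1 + 4·3 + 5)/6 = 18/6 = 3; σ²_Incubation = ((5−1)/6)² = 0.444
te_Imaging = (2 + 4·4 + 18)/6 = 36/6 = 6; σ²_Imaging = ((18−2)/6)² = 7.111
te_Data extraction = (5 + 4·6 + 7)/6 = 36/6 = 6; σ²_Data extraction = ((7−5)/6)² = 0.111
te_Statistical analysis = (10 + 4·14 + 24)/6 = 90/6 = 15; σ²_Statistical analysis = ((24−10)/6)² = 5.444
te_Replicate run = (4 + 4·6 + 14)/6 = 42/6 = 7; σ²_Replicate run = ((14−4)/6)² = 2.778
te_Write-up = (3 + 4·8 + 13)/6 = 48/6 = 8; σ²_Write-up = ((13−3)/6)² = 2.778

Forward pass:
ES_Run assay = 0; EF_Run assay = 14
ES_Incubation = 0; EF_Incubation = 3
ES_Imaging = 0; EF_Imaging = 6
ES_Data extraction = max(EF_Run assay=14, EF_Incubation=3) = 14; EF_Data extraction = 14+6 = 20
ES_Statistical analysis = 6; EF_Statistical analysis = 6+15 = 21
ES_Replicate run = 6; EF_Replicate run = 6+7 = 13
ES_Write-up = max(EF_Run assay=14, EF_Data extraction=20, EF_Statistical analysis=21, EF_Replicate run=13) = 21; EF_Write-up = 21+8 = 29
Expected project duration μ = 29 days. Critical path: Imaging → Statistical analysis → Write-up.

Variance along critical path = 7.111 + 5.444 + 2.778 = 15.333; σ = √15.333 = 3.916 days.
Z = (34 − 29) / 3.916 = 1.277
P(T ≤ 34) = Φ(1.277) ≈ 0.899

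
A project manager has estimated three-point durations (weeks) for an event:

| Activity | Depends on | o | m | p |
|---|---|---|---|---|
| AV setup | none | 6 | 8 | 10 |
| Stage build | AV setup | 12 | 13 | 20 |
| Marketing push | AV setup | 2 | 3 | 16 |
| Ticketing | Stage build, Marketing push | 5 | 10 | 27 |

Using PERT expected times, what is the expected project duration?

34 weeks

te_AV setup = (6 + 4·8 + 10)/6 = 48/6 = 8
te_Stage build = (12 + 4·13 + 20)/6 = 84/6 = 14
te_Marketing push = (2 + 4·3 + 16)/6 = 30/6 = 5
te_Ticketing = (5 + 4·10 + 27)/6 = 72/6 = 12

Forward pass:
ES_AV setup = 0; EF_AV setup = 8
ES_Stage build = 8; EF_Stage build = 8+14 = 22
ES_Marketing push = 8; EF_Marketing push = 8+5 = 13
ES_Ticketing = max(EF_Stage build=22, EF_Marketing push=13) = 22; EF_Ticketing = 22+12 = 34
Expected project duration μ = 34 weeks. Critical path: AV setup → Stage build → Ticketing.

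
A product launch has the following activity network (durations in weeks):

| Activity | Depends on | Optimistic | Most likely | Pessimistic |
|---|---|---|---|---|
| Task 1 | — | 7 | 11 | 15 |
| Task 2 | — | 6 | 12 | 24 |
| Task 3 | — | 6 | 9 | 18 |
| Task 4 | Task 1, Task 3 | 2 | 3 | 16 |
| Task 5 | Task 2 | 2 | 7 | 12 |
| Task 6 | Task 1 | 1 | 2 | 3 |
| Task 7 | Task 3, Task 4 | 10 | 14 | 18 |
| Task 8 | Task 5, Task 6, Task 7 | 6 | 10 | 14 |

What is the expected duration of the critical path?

40 weeks

te_Task 1 = (7 + 4·11 + 15)/6 = 66/6 = 11
te_Task 2 = (6 + 4·12 + 24)/6 = 78/6 = 13
te_Task 3 = (6 + 4·9 + 18)/6 = 60/6 = 10
te_Task 4 = (2 + 4·3 + 16)/6 = 30/6 = 5
te_Task 5 = (2 + 4·7 + 12)/6 = 42/6 = 7
te_Task 6 = (1 + 4·2 + 3)/6 = 12/6 = 2
te_Task 7 = (10 + 4·14 + 18)/6 = 84/6 = 14
te_Task 8 = (6 + 4·10 + 14)/6 = 60/6 = 10

Forward pass:
ES_Task 1 = 0; EF_Task 1 = 11
ES_Task 2 = 0; EF_Task 2 = 13
ES_Task 3 = 0; EF_Task 3 = 10
ES_Task 4 = max(EF_Task 1=11, EF_Task 3=10) = 11; EF_Task 4 = 11+5 = 16
ES_Task 5 = 13; EF_Task 5 = 13+7 = 20
ES_Task 6 = 11; EF_Task 6 = 11+2 = 13
ES_Task 7 = max(EF_Task 3=10, EF_Task 4=16) = 16; EF_Task 7 = 16+14 = 30
ES_Task 8 = max(EF_Task 5=20, EF_Task 6=13, EF_Task 7=30) = 30; EF_Task 8 = 30+10 = 40
Expected project duration μ = 40 weeks. Critical path: Task 1 → Task 4 → Task 7 → Task 8.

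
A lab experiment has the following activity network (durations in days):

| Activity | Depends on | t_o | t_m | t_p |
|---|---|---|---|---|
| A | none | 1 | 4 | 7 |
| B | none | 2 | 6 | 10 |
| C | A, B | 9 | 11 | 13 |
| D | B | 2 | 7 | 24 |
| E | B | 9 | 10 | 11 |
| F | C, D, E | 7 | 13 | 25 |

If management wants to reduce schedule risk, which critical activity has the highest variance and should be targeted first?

F

te_A = (1 + 4·4 + 7)/6 = 24/6 = 4; σ²_A = ((7−1)/6)² = 1.000
te_B = (2 + 4·6 + 10)/6 = 36/6 = 6; σ²_B = ((10−2)/6)² = 1.778
te_C = (9 + 4·11 + 13)/6 = 66/6 = 11; σ²_C = ((13−9)/6)² = 0.444
te_D = (2 + 4·7 + 24)/6 = 54/6 = 9; σ²_D = ((24−2)/6)² = 13.444
te_E = (9 + 4·10 + 11)/6 = 60/6 = 10; σ²_E = ((11−9)/6)² = 0.111
te_F = (7 + 4·13 + 25)/6 = 84/6 = 14; σ²_F = ((25−7)/6)² = 9.000

Forward pass:
ES_A = 0; EF_A = 4
ES_B = 0; EF_B = 6
ES_C = max(EF_A=4, EF_B=6) = 6; EF_C = 6+11 = 17
ES_D = 6; EF_D = 6+9 = 15
ES_E = 6; EF_E = 6+10 = 16
ES_F = max(EF_C=17, EF_D=15, EF_E=16) = 17; EF_F = 17+14 = 31
Expected project duration μ = 31 days. Critical path: B → C → F.

Variances on critical path: σ²_B=1.778, σ²_C=0.444, σ²_F=9.000.
Largest is σ²_F = 9.000.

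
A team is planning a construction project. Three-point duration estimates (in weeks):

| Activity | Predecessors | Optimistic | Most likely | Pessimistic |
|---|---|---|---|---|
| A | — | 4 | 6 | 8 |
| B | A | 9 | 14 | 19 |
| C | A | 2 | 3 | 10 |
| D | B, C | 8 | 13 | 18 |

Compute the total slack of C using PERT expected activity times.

te_A = (4 + 4·6 + 8)/6 = 36/6 = 6
te_B = (9 + 4·14 + 19)/6 = 84/6 = 14
te_C = (2 + 4·3 + 10)/6 = 24/6 = 4
te_D = (8 + 4·13 + 18)/6 = 78/6 = 13

Forward pass:
ES_A = 0; EF_A = 6
ES_B = 6; EF_B = 6+14 = 20
ES_C = 6; EF_C = 6+4 = 10
ES_D = max(EF_B=20, EF_C=10) = 20; EF_D = 20+13 = 33
Expected project duration μ = 33 weeks. Critical path: A → B → D.

Backward pass:
LF_D = 33; LS_D = 33−13 = 20
LF_C = LS_D = 20; LS_C = 20−4 = 16
LF_B = LS_D = 20; LS_B = 20−14 = 6
LF_A = min(LS_B=6, LS_C=16) = 6; LS_A = 6−6 = 0
Slack_C = LS_C − ES_C = 16 − 6 = 10

10 weeks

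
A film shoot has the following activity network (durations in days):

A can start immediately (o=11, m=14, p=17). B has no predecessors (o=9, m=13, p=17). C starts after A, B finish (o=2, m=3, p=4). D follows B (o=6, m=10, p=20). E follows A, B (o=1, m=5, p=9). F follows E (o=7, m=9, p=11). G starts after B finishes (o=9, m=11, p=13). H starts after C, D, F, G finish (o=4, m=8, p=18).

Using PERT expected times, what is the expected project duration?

te_A = (11 + 4·14 + 17)/6 = 84/6 = 14
te_B = (9 + 4·13 + 17)/6 = 78/6 = 13
te_C = (2 + 4·3 + 4)/6 = 18/6 = 3
te_D = (6 + 4·10 + 20)/6 = 66/6 = 11
te_E = (1 + 4·5 + 9)/6 = 30/6 = 5
te_F = (7 + 4·9 + 11)/6 = 54/6 = 9
te_G = (9 + 4·11 + 13)/6 = 66/6 = 11
te_H = (4 + 4·8 + 18)/6 = 54/6 = 9

Forward pass:
ES_A = 0; EF_A = 14
ES_B = 0; EF_B = 13
ES_C = max(EF_A=14, EF_B=13) = 14; EF_C = 14+3 = 17
ES_D = 13; EF_D = 13+11 = 24
ES_E = max(EF_A=14, EF_B=13) = 14; EF_E = 14+5 = 19
ES_F = 19; EF_F = 19+9 = 28
ES_G = 13; EF_G = 13+11 = 24
ES_H = max(EF_C=17, EF_D=24, EF_F=28, EF_G=24) = 28; EF_H = 28+9 = 37
Expected project duration μ = 37 days. Critical path: A → E → F → H.

37 days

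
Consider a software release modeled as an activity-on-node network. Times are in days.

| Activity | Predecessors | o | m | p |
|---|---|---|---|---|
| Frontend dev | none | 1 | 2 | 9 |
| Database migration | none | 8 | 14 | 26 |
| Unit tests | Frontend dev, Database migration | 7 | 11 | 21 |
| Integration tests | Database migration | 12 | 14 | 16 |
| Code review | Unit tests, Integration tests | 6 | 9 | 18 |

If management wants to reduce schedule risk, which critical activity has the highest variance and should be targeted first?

Database migration

te_Frontend dev = (1 + 4·2 + 9)/6 = 18/6 = 3; σ²_Frontend dev = ((9−1)/6)² = 1.778
te_Database migration = (8 + 4·14 + 26)/6 = 90/6 = 15; σ²_Database migration = ((26−8)/6)² = 9.000
te_Unit tests = (7 + 4·11 + 21)/6 = 72/6 = 12; σ²_Unit tests = ((21−7)/6)² = 5.444
te_Integration tests = (12 + 4·14 + 16)/6 = 84/6 = 14; σ²_Integration tests = ((16−12)/6)² = 0.444
te_Code review = (6 + 4·9 + 18)/6 = 60/6 = 10; σ²_Code review = ((18−6)/6)² = 4.000

Forward pass:
ES_Frontend dev = 0; EF_Frontend dev = 3
ES_Database migration = 0; EF_Database migration = 15
ES_Unit tests = max(EF_Frontend dev=3, EF_Database migration=15) = 15; EF_Unit tests = 15+12 = 27
ES_Integration tests = 15; EF_Integration tests = 15+14 = 29
ES_Code review = max(EF_Unit tests=27, EF_Integration tests=29) = 29; EF_Code review = 29+10 = 39
Expected project duration μ = 39 days. Critical path: Database migration → Integration tests → Code review.

Variances on critical path: σ²_Database migration=9.000, σ²_Integration tests=0.444, σ²_Code review=4.000.
Largest is σ²_Database migration = 9.000.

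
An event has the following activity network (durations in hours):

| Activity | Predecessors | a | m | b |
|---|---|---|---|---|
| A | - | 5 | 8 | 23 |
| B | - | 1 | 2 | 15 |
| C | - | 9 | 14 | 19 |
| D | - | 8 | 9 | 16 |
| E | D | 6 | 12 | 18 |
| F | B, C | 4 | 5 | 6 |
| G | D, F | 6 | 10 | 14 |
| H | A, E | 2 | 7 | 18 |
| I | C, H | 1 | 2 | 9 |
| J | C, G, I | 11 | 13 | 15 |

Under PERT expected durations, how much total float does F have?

te_A = (5 + 4·8 + 23)/6 = 60/6 = 10
te_B = (1 + 4·2 + 15)/6 = 24/6 = 4
te_C = (9 + 4·14 + 19)/6 = 84/6 = 14
te_D = (8 + 4·9 + 16)/6 = 60/6 = 10
te_E = (6 + 4·12 + 18)/6 = 72/6 = 12
te_F = (4 + 4·5 + 6)/6 = 30/6 = 5
te_G = (6 + 4·10 + 14)/6 = 60/6 = 10
te_H = (2 + 4·7 + 18)/6 = 48/6 = 8
te_I = (1 + 4·2 + 9)/6 = 18/6 = 3
te_J = (11 + 4·13 + 15)/6 = 78/6 = 13

Forward pass:
ES_A = 0; EF_A = 10
ES_B = 0; EF_B = 4
ES_C = 0; EF_C = 14
ES_D = 0; EF_D = 10
ES_E = 10; EF_E = 10+12 = 22
ES_F = max(EF_B=4, EF_C=14) = 14; EF_F = 14+5 = 19
ES_G = max(EF_D=10, EF_F=19) = 19; EF_G = 19+10 = 29
ES_H = max(EF_A=10, EF_E=22) = 22; EF_H = 22+8 = 30
ES_I = max(EF_C=14, EF_H=30) = 30; EF_I = 30+3 = 33
ES_J = max(EF_C=14, EF_G=29, EF_I=33) = 33; EF_J = 33+13 = 46
Expected project duration μ = 46 hours. Critical path: D → E → H → I → J.

Backward pass:
LF_J = 46; LS_J = 46−13 = 33
LF_I = LS_J = 33; LS_I = 33−3 = 30
LF_H = LS_I = 30; LS_H = 30−8 = 22
LF_G = LS_J = 33; LS_G = 33−10 = 23
LF_F = LS_G = 23; LS_F = 23−5 = 18
LF_E = LS_H = 22; LS_E = 22−12 = 10
LF_D = min(LS_E=10, LS_G=23) = 10; LS_D = 10−10 = 0
LF_C = min(LS_F=18, LS_I=30, LS_J=33) = 18; LS_C = 18−14 = 4
LF_B = LS_F = 18; LS_B = 18−4 = 14
LF_A = LS_H = 22; LS_A = 22−10 = 12
Slack_F = LS_F − ES_F = 18 − 14 = 4

4 hours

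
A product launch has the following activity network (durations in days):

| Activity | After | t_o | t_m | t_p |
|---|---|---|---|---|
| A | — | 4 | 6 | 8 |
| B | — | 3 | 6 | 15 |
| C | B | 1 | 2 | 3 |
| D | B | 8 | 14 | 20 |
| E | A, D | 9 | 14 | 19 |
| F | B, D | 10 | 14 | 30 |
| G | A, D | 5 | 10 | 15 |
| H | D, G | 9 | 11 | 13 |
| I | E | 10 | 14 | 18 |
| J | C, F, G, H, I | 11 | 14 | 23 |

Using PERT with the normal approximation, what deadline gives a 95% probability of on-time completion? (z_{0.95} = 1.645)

te_A = (4 + 4·6 + 8)/6 = 36/6 = 6; σ²_A = ((8−4)/6)² = 0.444
te_B = (3 + 4·6 + 15)/6 = 42/6 = 7; σ²_B = ((15−3)/6)² = 4.000
te_C = (1 + 4·2 + 3)/6 = 12/6 = 2; σ²_C = ((3−1)/6)² = 0.111
te_D = (8 + 4·14 + 20)/6 = 84/6 = 14; σ²_D = ((20−8)/6)² = 4.000
te_E = (9 + 4·14 + 19)/6 = 84/6 = 14; σ²_E = ((19−9)/6)² = 2.778
te_F = (10 + 4·14 + 30)/6 = 96/6 = 16; σ²_F = ((30−10)/6)² = 11.111
te_G = (5 + 4·10 + 15)/6 = 60/6 = 10; σ²_G = ((15−5)/6)² = 2.778
te_H = (9 + 4·11 + 13)/6 = 66/6 = 11; σ²_H = ((13−9)/6)² = 0.444
te_I = (10 + 4·14 + 18)/6 = 84/6 = 14; σ²_I = ((18−10)/6)² = 1.778
te_J = (11 + 4·14 + 23)/6 = 90/6 = 15; σ²_J = ((23−11)/6)² = 4.000

Forward pass:
ES_A = 0; EF_A = 6
ES_B = 0; EF_B = 7
ES_C = 7; EF_C = 7+2 = 9
ES_D = 7; EF_D = 7+14 = 21
ES_E = max(EF_A=6, EF_D=21) = 21; EF_E = 21+14 = 35
ES_F = max(EF_B=7, EF_D=21) = 21; EF_F = 21+16 = 37
ES_G = max(EF_A=6, EF_D=21) = 21; EF_G = 21+10 = 31
ES_H = max(EF_D=21, EF_G=31) = 31; EF_H = 31+11 = 42
ES_I = 35; EF_I = 35+14 = 49
ES_J = max(EF_C=9, EF_F=37, EF_G=31, EF_H=42, EF_I=49) = 49; EF_J = 49+15 = 64
Expected project duration μ = 64 days. Critical path: B → D → E → I → J.

Variance along critical path = 4.000 + 4.000 + 2.778 + 1.778 + 4.000 = 16.556; σ = 4.069 days.
D = μ + z·σ = 64 + 1.645·4.069 = 70.7 days

70.7 days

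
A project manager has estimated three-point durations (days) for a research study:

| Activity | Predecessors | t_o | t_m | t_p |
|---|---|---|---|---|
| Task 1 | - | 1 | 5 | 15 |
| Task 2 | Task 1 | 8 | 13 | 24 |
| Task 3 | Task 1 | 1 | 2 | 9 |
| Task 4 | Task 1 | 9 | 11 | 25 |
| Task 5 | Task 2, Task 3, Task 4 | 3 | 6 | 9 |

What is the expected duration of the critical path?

te_Task 1 = (1 + 4·5 + 15)/6 = 36/6 = 6
te_Task 2 = (8 + 4·13 + 24)/6 = 84/6 = 14
te_Task 3 = (1 + 4·2 + 9)/6 = 18/6 = 3
te_Task 4 = (9 + 4·11 + 25)/6 = 78/6 = 13
te_Task 5 = (3 + 4·6 + 9)/6 = 36/6 = 6

Forward pass:
ES_Task 1 = 0; EF_Task 1 = 6
ES_Task 2 = 6; EF_Task 2 = 6+14 = 20
ES_Task 3 = 6; EF_Task 3 = 6+3 = 9
ES_Task 4 = 6; EF_Task 4 = 6+13 = 19
ES_Task 5 = max(EF_Task 2=20, EF_Task 3=9, EF_Task 4=19) = 20; EF_Task 5 = 20+6 = 26
Expected project duration μ = 26 days. Critical path: Task 1 → Task 2 → Task 5.

26 days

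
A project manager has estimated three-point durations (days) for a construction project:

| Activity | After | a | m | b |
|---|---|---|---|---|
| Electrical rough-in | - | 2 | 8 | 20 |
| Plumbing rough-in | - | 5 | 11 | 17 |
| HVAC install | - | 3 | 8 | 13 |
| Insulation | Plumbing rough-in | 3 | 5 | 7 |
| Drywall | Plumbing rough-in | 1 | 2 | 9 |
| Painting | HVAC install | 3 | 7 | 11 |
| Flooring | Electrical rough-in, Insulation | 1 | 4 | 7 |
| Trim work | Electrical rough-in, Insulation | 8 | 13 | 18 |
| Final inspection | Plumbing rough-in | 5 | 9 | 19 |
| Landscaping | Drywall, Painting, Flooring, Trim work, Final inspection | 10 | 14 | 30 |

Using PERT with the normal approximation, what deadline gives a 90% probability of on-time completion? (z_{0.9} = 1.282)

50.5 days

te_Electrical rough-in = (2 + 4·8 + 20)/6 = 54/6 = 9; σ²_Electrical rough-in = ((20−2)/6)² = 9.000
te_Plumbing rough-in = (5 + 4·11 + 17)/6 = 66/6 = 11; σ²_Plumbing rough-in = ((17−5)/6)² = 4.000
te_HVAC install = (3 + 4·8 + 13)/6 = 48/6 = 8; σ²_HVAC install = ((13−3)/6)² = 2.778
te_Insulation = (3 + 4·5 + 7)/6 = 30/6 = 5; σ²_Insulation = ((7−3)/6)² = 0.444
te_Drywall = (1 + 4·2 + 9)/6 = 18/6 = 3; σ²_Drywall = ((9−1)/6)² = 1.778
te_Painting = (3 + 4·7 + 11)/6 = 42/6 = 7; σ²_Painting = ((11−3)/6)² = 1.778
te_Flooring = (1 + 4·4 + 7)/6 = 24/6 = 4; σ²_Flooring = ((7−1)/6)² = 1.000
te_Trim work = (8 + 4·13 + 18)/6 = 78/6 = 13; σ²_Trim work = ((18−8)/6)² = 2.778
te_Final inspection = (5 + 4·9 + 19)/6 = 60/6 = 10; σ²_Final inspection = ((19−5)/6)² = 5.444
te_Landscaping = (10 + 4·14 + 30)/6 = 96/6 = 16; σ²_Landscaping = ((30−10)/6)² = 11.111

Forward pass:
ES_Electrical rough-in = 0; EF_Electrical rough-in = 9
ES_Plumbing rough-in = 0; EF_Plumbing rough-in = 11
ES_HVAC install = 0; EF_HVAC install = 8
ES_Insulation = 11; EF_Insulation = 11+5 = 16
ES_Drywall = 11; EF_Drywall = 11+3 = 14
ES_Painting = 8; EF_Painting = 8+7 = 15
ES_Flooring = max(EF_Electrical rough-in=9, EF_Insulation=16) = 16; EF_Flooring = 16+4 = 20
ES_Trim work = max(EF_Electrical rough-in=9, EF_Insulation=16) = 16; EF_Trim work = 16+13 = 29
ES_Final inspection = 11; EF_Final inspection = 11+10 = 21
ES_Landscaping = max(EF_Drywall=14, EF_Painting=15, EF_Flooring=20, EF_Trim work=29, EF_Final inspection=21) = 29; EF_Landscaping = 29+16 = 45
Expected project duration μ = 45 days. Critical path: Plumbing rough-in → Insulation → Trim work → Landscaping.

Variance along critical path = 4.000 + 0.444 + 2.778 + 11.111 = 18.333; σ = 4.282 days.
D = μ + z·σ = 45 + 1.282·4.282 = 50.5 days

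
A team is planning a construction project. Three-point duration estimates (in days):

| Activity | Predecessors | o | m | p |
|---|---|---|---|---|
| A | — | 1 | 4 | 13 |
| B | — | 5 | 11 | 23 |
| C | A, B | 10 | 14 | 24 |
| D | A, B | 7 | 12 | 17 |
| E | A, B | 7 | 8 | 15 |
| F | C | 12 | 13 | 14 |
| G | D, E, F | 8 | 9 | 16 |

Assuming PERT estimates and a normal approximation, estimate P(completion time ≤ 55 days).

0.892

te_A = (1 + 4·4 + 13)/6 = 30/6 = 5; σ²_A = ((13−1)/6)² = 4.000
te_B = (5 + 4·11 + 23)/6 = 72/6 = 12; σ²_B = ((23−5)/6)² = 9.000
te_C = (10 + 4·14 + 24)/6 = 90/6 = 15; σ²_C = ((24−10)/6)² = 5.444
te_D = (7 + 4·12 + 17)/6 = 72/6 = 12; σ²_D = ((17−7)/6)² = 2.778
te_E = (7 + 4·8 + 15)/6 = 54/6 = 9; σ²_E = ((15−7)/6)² = 1.778
te_F = (12 + 4·13 + 14)/6 = 78/6 = 13; σ²_F = ((14−12)/6)² = 0.111
te_G = (8 + 4·9 + 16)/6 = 60/6 = 10; σ²_G = ((16−8)/6)² = 1.778

Forward pass:
ES_A = 0; EF_A = 5
ES_B = 0; EF_B = 12
ES_C = max(EF_A=5, EF_B=12) = 12; EF_C = 12+15 = 27
ES_D = max(EF_A=5, EF_B=12) = 12; EF_D = 12+12 = 24
ES_E = max(EF_A=5, EF_B=12) = 12; EF_E = 12+9 = 21
ES_F = 27; EF_F = 27+13 = 40
ES_G = max(EF_D=24, EF_E=21, EF_F=40) = 40; EF_G = 40+10 = 50
Expected project duration μ = 50 days. Critical path: B → C → F → G.

Variance along critical path = 9.000 + 5.444 + 0.111 + 1.778 = 16.333; σ = √16.333 = 4.041 days.
Z = (55 − 50) / 4.041 = 1.237
P(T ≤ 55) = Φ(1.237) ≈ 0.892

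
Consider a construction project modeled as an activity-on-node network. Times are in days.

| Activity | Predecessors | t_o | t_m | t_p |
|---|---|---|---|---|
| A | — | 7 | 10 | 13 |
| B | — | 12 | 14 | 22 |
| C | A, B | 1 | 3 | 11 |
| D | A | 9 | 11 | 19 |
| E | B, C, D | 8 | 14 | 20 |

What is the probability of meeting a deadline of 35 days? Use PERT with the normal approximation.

0.360

te_A = (7 + 4·10 + 13)/6 = 60/6 = 10; σ²_A = ((13−7)/6)² = 1.000
te_B = (12 + 4·14 + 22)/6 = 90/6 = 15; σ²_B = ((22−12)/6)² = 2.778
te_C = (1 + 4·3 + 11)/6 = 24/6 = 4; σ²_C = ((11−1)/6)² = 2.778
te_D = (9 + 4·11 + 19)/6 = 72/6 = 12; σ²_D = ((19−9)/6)² = 2.778
te_E = (8 + 4·14 + 20)/6 = 84/6 = 14; σ²_E = ((20−8)/6)² = 4.000

Forward pass:
ES_A = 0; EF_A = 10
ES_B = 0; EF_B = 15
ES_C = max(EF_A=10, EF_B=15) = 15; EF_C = 15+4 = 19
ES_D = 10; EF_D = 10+12 = 22
ES_E = max(EF_B=15, EF_C=19, EF_D=22) = 22; EF_E = 22+14 = 36
Expected project duration μ = 36 days. Critical path: A → D → E.

Variance along critical path = 1.000 + 2.778 + 4.000 = 7.778; σ = √7.778 = 2.789 days.
Z = (35 − 36) / 2.789 = -0.359
P(T ≤ 35) = Φ(-0.359) ≈ 0.360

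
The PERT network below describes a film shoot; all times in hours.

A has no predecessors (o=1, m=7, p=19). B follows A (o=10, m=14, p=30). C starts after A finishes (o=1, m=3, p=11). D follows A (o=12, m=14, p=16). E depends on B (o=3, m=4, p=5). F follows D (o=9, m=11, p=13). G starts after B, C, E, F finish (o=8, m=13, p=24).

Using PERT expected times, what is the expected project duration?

te_A = (1 + 4·7 + 19)/6 = 48/6 = 8
te_B = (10 + 4·14 + 30)/6 = 96/6 = 16
te_C = (1 + 4·3 + 11)/6 = 24/6 = 4
te_D = (12 + 4·14 + 16)/6 = 84/6 = 14
te_E = (3 + 4·4 + 5)/6 = 24/6 = 4
te_F = (9 + 4·11 + 13)/6 = 66/6 = 11
te_G = (8 + 4·13 + 24)/6 = 84/6 = 14

Forward pass:
ES_A = 0; EF_A = 8
ES_B = 8; EF_B = 8+16 = 24
ES_C = 8; EF_C = 8+4 = 12
ES_D = 8; EF_D = 8+14 = 22
ES_E = 24; EF_E = 24+4 = 28
ES_F = 22; EF_F = 22+11 = 33
ES_G = max(EF_B=24, EF_C=12, EF_E=28, EF_F=33) = 33; EF_G = 33+14 = 47
Expected project duration μ = 47 hours. Critical path: A → D → F → G.

47 hours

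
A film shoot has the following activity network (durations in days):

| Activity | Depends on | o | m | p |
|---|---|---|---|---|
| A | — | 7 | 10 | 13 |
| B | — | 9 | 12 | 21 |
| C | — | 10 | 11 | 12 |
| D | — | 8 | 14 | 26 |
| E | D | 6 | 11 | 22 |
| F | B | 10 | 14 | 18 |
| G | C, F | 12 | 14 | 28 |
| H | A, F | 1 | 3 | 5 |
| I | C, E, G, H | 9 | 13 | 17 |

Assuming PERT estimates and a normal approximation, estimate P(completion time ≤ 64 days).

0.982

te_A = (7 + 4·10 + 13)/6 = 60/6 = 10; σ²_A = ((13−7)/6)² = 1.000
te_B = (9 + 4·12 + 21)/6 = 78/6 = 13; σ²_B = ((21−9)/6)² = 4.000
te_C = (10 + 4·11 + 12)/6 = 66/6 = 11; σ²_C = ((12−10)/6)² = 0.111
te_D = (8 + 4·14 + 26)/6 = 90/6 = 15; σ²_D = ((26−8)/6)² = 9.000
te_E = (6 + 4·11 + 22)/6 = 72/6 = 12; σ²_E = ((22−6)/6)² = 7.111
te_F = (10 + 4·14 + 18)/6 = 84/6 = 14; σ²_F = ((18−10)/6)² = 1.778
te_G = (12 + 4·14 + 28)/6 = 96/6 = 16; σ²_G = ((28−12)/6)² = 7.111
te_H = (1 + 4·3 + 5)/6 = 18/6 = 3; σ²_H = ((5−1)/6)² = 0.444
te_I = (9 + 4·13 + 17)/6 = 78/6 = 13; σ²_I = ((17−9)/6)² = 1.778

Forward pass:
ES_A = 0; EF_A = 10
ES_B = 0; EF_B = 13
ES_C = 0; EF_C = 11
ES_D = 0; EF_D = 15
ES_E = 15; EF_E = 15+12 = 27
ES_F = 13; EF_F = 13+14 = 27
ES_G = max(EF_C=11, EF_F=27) = 27; EF_G = 27+16 = 43
ES_H = max(EF_A=10, EF_F=27) = 27; EF_H = 27+3 = 30
ES_I = max(EF_C=11, EF_E=27, EF_G=43, EF_H=30) = 43; EF_I = 43+13 = 56
Expected project duration μ = 56 days. Critical path: B → F → G → I.

Variance along critical path = 4.000 + 1.778 + 7.111 + 1.778 = 14.667; σ = √14.667 = 3.830 days.
Z = (64 − 56) / 3.830 = 2.089
P(T ≤ 64) = Φ(2.089) ≈ 0.982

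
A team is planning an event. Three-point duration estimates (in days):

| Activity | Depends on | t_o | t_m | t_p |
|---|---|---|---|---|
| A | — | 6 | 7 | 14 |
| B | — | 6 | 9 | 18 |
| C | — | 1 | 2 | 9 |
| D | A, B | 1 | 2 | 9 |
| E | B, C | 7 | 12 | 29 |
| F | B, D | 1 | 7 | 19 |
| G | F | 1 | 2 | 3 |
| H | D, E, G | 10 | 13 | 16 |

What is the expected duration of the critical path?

te_A = (6 + 4·7 + 14)/6 = 48/6 = 8
te_B = (6 + 4·9 + 18)/6 = 60/6 = 10
te_C = (1 + 4·2 + 9)/6 = 18/6 = 3
te_D = (1 + 4·2 + 9)/6 = 18/6 = 3
te_E = (7 + 4·12 + 29)/6 = 84/6 = 14
te_F = (1 + 4·7 + 19)/6 = 48/6 = 8
te_G = (1 + 4·2 + 3)/6 = 12/6 = 2
te_H = (10 + 4·13 + 16)/6 = 78/6 = 13

Forward pass:
ES_A = 0; EF_A = 8
ES_B = 0; EF_B = 10
ES_C = 0; EF_C = 3
ES_D = max(EF_A=8, EF_B=10) = 10; EF_D = 10+3 = 13
ES_E = max(EF_B=10, EF_C=3) = 10; EF_E = 10+14 = 24
ES_F = max(EF_B=10, EF_D=13) = 13; EF_F = 13+8 = 21
ES_G = 21; EF_G = 21+2 = 23
ES_H = max(EF_D=13, EF_E=24, EF_G=23) = 24; EF_H = 24+13 = 37
Expected project duration μ = 37 days. Critical path: B → E → H.

37 days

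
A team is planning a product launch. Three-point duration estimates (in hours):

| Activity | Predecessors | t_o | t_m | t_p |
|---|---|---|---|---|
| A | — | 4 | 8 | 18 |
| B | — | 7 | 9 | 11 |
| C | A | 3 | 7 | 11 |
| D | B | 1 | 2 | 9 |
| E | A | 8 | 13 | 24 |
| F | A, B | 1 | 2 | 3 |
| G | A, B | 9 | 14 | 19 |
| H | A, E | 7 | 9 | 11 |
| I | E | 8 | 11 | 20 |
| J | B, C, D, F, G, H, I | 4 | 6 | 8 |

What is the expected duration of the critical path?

te_A = (4 + 4·8 + 18)/6 = 54/6 = 9
te_B = (7 + 4·9 + 11)/6 = 54/6 = 9
te_C = (3 + 4·7 + 11)/6 = 42/6 = 7
te_D = (1 + 4·2 + 9)/6 = 18/6 = 3
te_E = (8 + 4·13 + 24)/6 = 84/6 = 14
te_F = (1 + 4·2 + 3)/6 = 12/6 = 2
te_G = (9 + 4·14 + 19)/6 = 84/6 = 14
te_H = (7 + 4·9 + 11)/6 = 54/6 = 9
te_I = (8 + 4·11 + 20)/6 = 72/6 = 12
te_J = (4 + 4·6 + 8)/6 = 36/6 = 6

Forward pass:
ES_A = 0; EF_A = 9
ES_B = 0; EF_B = 9
ES_C = 9; EF_C = 9+7 = 16
ES_D = 9; EF_D = 9+3 = 12
ES_E = 9; EF_E = 9+14 = 23
ES_F = max(EF_A=9, EF_B=9) = 9; EF_F = 9+2 = 11
ES_G = max(EF_A=9, EF_B=9) = 9; EF_G = 9+14 = 23
ES_H = max(EF_A=9, EF_E=23) = 23; EF_H = 23+9 = 32
ES_I = 23; EF_I = 23+12 = 35
ES_J = max(EF_B=9, EF_C=16, EF_D=12, EF_F=11, EF_G=23, EF_H=32, EF_I=35) = 35; EF_J = 35+6 = 41
Expected project duration μ = 41 hours. Critical path: A → E → I → J.

41 hours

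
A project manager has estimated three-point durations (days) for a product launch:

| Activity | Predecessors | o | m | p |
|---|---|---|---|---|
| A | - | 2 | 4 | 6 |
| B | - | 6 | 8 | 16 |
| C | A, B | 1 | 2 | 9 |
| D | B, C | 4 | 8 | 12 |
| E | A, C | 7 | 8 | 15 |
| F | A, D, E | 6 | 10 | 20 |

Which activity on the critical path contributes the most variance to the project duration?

F

te_A = (2 + 4·4 + 6)/6 = 24/6 = 4; σ²_A = ((6−2)/6)² = 0.444
te_B = (6 + 4·8 + 16)/6 = 54/6 = 9; σ²_B = ((16−6)/6)² = 2.778
te_C = (1 + 4·2 + 9)/6 = 18/6 = 3; σ²_C = ((9−1)/6)² = 1.778
te_D = (4 + 4·8 + 12)/6 = 48/6 = 8; σ²_D = ((12−4)/6)² = 1.778
te_E = (7 + 4·8 + 15)/6 = 54/6 = 9; σ²_E = ((15−7)/6)² = 1.778
te_F = (6 + 4·10 + 20)/6 = 66/6 = 11; σ²_F = ((20−6)/6)² = 5.444

Forward pass:
ES_A = 0; EF_A = 4
ES_B = 0; EF_B = 9
ES_C = max(EF_A=4, EF_B=9) = 9; EF_C = 9+3 = 12
ES_D = max(EF_B=9, EF_C=12) = 12; EF_D = 12+8 = 20
ES_E = max(EF_A=4, EF_C=12) = 12; EF_E = 12+9 = 21
ES_F = max(EF_A=4, EF_D=20, EF_E=21) = 21; EF_F = 21+11 = 32
Expected project duration μ = 32 days. Critical path: B → C → E → F.

Variances on critical path: σ²_B=2.778, σ²_C=1.778, σ²_E=1.778, σ²_F=5.444.
Largest is σ²_F = 5.444.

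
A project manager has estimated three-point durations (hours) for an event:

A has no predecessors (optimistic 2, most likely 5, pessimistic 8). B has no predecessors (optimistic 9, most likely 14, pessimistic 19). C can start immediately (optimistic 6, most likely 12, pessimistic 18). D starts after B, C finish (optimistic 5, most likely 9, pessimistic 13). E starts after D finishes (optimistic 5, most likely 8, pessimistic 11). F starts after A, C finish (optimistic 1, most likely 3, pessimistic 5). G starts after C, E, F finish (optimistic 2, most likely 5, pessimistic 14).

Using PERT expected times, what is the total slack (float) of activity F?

te_A = (2 + 4·5 + 8)/6 = 30/6 = 5
te_B = (9 + 4·14 + 19)/6 = 84/6 = 14
te_C = (6 + 4·12 + 18)/6 = 72/6 = 12
te_D = (5 + 4·9 + 13)/6 = 54/6 = 9
te_E = (5 + 4·8 + 11)/6 = 48/6 = 8
te_F = (1 + 4·3 + 5)/6 = 18/6 = 3
te_G = (2 + 4·5 + 14)/6 = 36/6 = 6

Forward pass:
ES_A = 0; EF_A = 5
ES_B = 0; EF_B = 14
ES_C = 0; EF_C = 12
ES_D = max(EF_B=14, EF_C=12) = 14; EF_D = 14+9 = 23
ES_E = 23; EF_E = 23+8 = 31
ES_F = max(EF_A=5, EF_C=12) = 12; EF_F = 12+3 = 15
ES_G = max(EF_C=12, EF_E=31, EF_F=15) = 31; EF_G = 31+6 = 37
Expected project duration μ = 37 hours. Critical path: B → D → E → G.

Backward pass:
LF_G = 37; LS_G = 37−6 = 31
LF_F = LS_G = 31; LS_F = 31−3 = 28
LF_E = LS_G = 31; LS_E = 31−8 = 23
LF_D = LS_E = 23; LS_D = 23−9 = 14
LF_C = min(LS_D=14, LS_F=28, LS_G=31) = 14; LS_C = 14−12 = 2
LF_B = LS_D = 14; LS_B = 14−14 = 0
LF_A = LS_F = 28; LS_A = 28−5 = 23
Slack_F = LS_F − ES_F = 28 − 12 = 16

16 hours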